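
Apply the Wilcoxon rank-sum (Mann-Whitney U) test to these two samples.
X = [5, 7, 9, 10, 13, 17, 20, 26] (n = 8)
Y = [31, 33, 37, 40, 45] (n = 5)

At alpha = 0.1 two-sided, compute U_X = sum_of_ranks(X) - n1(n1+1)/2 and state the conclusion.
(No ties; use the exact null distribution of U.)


Step 1: Combine and sort all 13 observations; assign midranks.
sorted (value, group): (5,X), (7,X), (9,X), (10,X), (13,X), (17,X), (20,X), (26,X), (31,Y), (33,Y), (37,Y), (40,Y), (45,Y)
ranks: 5->1, 7->2, 9->3, 10->4, 13->5, 17->6, 20->7, 26->8, 31->9, 33->10, 37->11, 40->12, 45->13
Step 2: Rank sum for X: R1 = 1 + 2 + 3 + 4 + 5 + 6 + 7 + 8 = 36.
Step 3: U_X = R1 - n1(n1+1)/2 = 36 - 8*9/2 = 36 - 36 = 0.
       U_Y = n1*n2 - U_X = 40 - 0 = 40.
Step 4: No ties, so the exact null distribution of U (based on enumerating the C(13,8) = 1287 equally likely rank assignments) gives the two-sided p-value.
Step 5: p-value = 0.001554; compare to alpha = 0.1. reject H0.

U_X = 0, p = 0.001554, reject H0 at alpha = 0.1.


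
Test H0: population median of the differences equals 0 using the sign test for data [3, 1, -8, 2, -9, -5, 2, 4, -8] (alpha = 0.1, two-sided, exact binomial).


Step 1: Discard zero differences. Original n = 9; n_eff = number of nonzero differences = 9.
Nonzero differences (with sign): +3, +1, -8, +2, -9, -5, +2, +4, -8
Step 2: Count signs: positive = 5, negative = 4.
Step 3: Under H0: P(positive) = 0.5, so the number of positives S ~ Bin(9, 0.5).
Step 4: Two-sided exact p-value = sum of Bin(9,0.5) probabilities at or below the observed probability = 1.000000.
Step 5: alpha = 0.1. fail to reject H0.

n_eff = 9, pos = 5, neg = 4, p = 1.000000, fail to reject H0.


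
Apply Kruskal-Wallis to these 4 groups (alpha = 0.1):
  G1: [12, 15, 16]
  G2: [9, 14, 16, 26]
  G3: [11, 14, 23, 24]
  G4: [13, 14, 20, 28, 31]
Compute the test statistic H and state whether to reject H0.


Step 1: Combine all N = 16 observations and assign midranks.
sorted (value, group, rank): (9,G2,1), (11,G3,2), (12,G1,3), (13,G4,4), (14,G2,6), (14,G3,6), (14,G4,6), (15,G1,8), (16,G1,9.5), (16,G2,9.5), (20,G4,11), (23,G3,12), (24,G3,13), (26,G2,14), (28,G4,15), (31,G4,16)
Step 2: Sum ranks within each group.
R_1 = 20.5 (n_1 = 3)
R_2 = 30.5 (n_2 = 4)
R_3 = 33 (n_3 = 4)
R_4 = 52 (n_4 = 5)
Step 3: H = 12/(N(N+1)) * sum(R_i^2/n_i) - 3(N+1)
     = 12/(16*17) * (20.5^2/3 + 30.5^2/4 + 33^2/4 + 52^2/5) - 3*17
     = 0.044118 * 1185.7 - 51
     = 1.310110.
Step 4: Ties present; correction factor C = 1 - 30/(16^3 - 16) = 0.992647. Corrected H = 1.310110 / 0.992647 = 1.319815.
Step 5: Under H0, H ~ chi^2(3); p-value = 0.724433.
Step 6: alpha = 0.1. fail to reject H0.

H = 1.3198, df = 3, p = 0.724433, fail to reject H0.


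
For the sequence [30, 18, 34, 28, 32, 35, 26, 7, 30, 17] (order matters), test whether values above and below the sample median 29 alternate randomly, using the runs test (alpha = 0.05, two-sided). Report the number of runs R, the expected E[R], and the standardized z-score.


Step 1: Compute median = 29; label A = above, B = below.
Labels in order: ABABAABBAB  (n_A = 5, n_B = 5)
Step 2: Count runs R = 8.
Step 3: Under H0 (random ordering), E[R] = 2*n_A*n_B/(n_A+n_B) + 1 = 2*5*5/10 + 1 = 6.0000.
        Var[R] = 2*n_A*n_B*(2*n_A*n_B - n_A - n_B) / ((n_A+n_B)^2 * (n_A+n_B-1)) = 2000/900 = 2.2222.
        SD[R] = 1.4907.
Step 4: Continuity-corrected z = (R - 0.5 - E[R]) / SD[R] = (8 - 0.5 - 6.0000) / 1.4907 = 1.0062.
Step 5: Two-sided p-value via normal approximation = 2*(1 - Phi(|z|)) = 0.314305.
Step 6: alpha = 0.05. fail to reject H0.

R = 8, z = 1.0062, p = 0.314305, fail to reject H0.


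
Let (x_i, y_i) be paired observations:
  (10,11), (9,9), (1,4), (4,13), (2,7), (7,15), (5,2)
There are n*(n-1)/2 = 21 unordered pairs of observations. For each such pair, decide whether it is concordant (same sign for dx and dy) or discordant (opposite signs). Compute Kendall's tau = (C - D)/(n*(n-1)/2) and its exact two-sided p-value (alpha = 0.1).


Step 1: Enumerate the 21 unordered pairs (i,j) with i<j and classify each by sign(x_j-x_i) * sign(y_j-y_i).
  (1,2):dx=-1,dy=-2->C; (1,3):dx=-9,dy=-7->C; (1,4):dx=-6,dy=+2->D; (1,5):dx=-8,dy=-4->C
  (1,6):dx=-3,dy=+4->D; (1,7):dx=-5,dy=-9->C; (2,3):dx=-8,dy=-5->C; (2,4):dx=-5,dy=+4->D
  (2,5):dx=-7,dy=-2->C; (2,6):dx=-2,dy=+6->D; (2,7):dx=-4,dy=-7->C; (3,4):dx=+3,dy=+9->C
  (3,5):dx=+1,dy=+3->C; (3,6):dx=+6,dy=+11->C; (3,7):dx=+4,dy=-2->D; (4,5):dx=-2,dy=-6->C
  (4,6):dx=+3,dy=+2->C; (4,7):dx=+1,dy=-11->D; (5,6):dx=+5,dy=+8->C; (5,7):dx=+3,dy=-5->D
  (6,7):dx=-2,dy=-13->C
Step 2: C = 14, D = 7, total pairs = 21.
Step 3: tau = (C - D)/(n(n-1)/2) = (14 - 7)/21 = 0.333333.
Step 4: Exact two-sided p-value (enumerate n! = 5040 permutations of y under H0): p = 0.381349.
Step 5: alpha = 0.1. fail to reject H0.

tau_b = 0.3333 (C=14, D=7), p = 0.381349, fail to reject H0.


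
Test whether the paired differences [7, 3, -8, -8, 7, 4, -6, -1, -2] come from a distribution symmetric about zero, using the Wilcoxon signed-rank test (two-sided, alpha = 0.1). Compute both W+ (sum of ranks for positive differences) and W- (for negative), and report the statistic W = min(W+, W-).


Step 1: Drop any zero differences (none here) and take |d_i|.
|d| = [7, 3, 8, 8, 7, 4, 6, 1, 2]
Step 2: Midrank |d_i| (ties get averaged ranks).
ranks: |7|->6.5, |3|->3, |8|->8.5, |8|->8.5, |7|->6.5, |4|->4, |6|->5, |1|->1, |2|->2
Step 3: Attach original signs; sum ranks with positive sign and with negative sign.
W+ = 6.5 + 3 + 6.5 + 4 = 20
W- = 8.5 + 8.5 + 5 + 1 + 2 = 25
(Check: W+ + W- = 45 should equal n(n+1)/2 = 45.)
Step 4: Test statistic W = min(W+, W-) = 20.
Step 5: Ties in |d|, so use the tie-corrected normal approximation.
        E[W] = n(n+1)/4 = 9*10/4 = 22.5.
        Tie groups: |d|=7 (t=2), |d|=8 (t=2); sum(t^3 - t) = 12.
        Var[W] = n(n+1)(2n+1)/24 - sum(t^3-t)/48 = 1710/24 - 12/48 = 71.
        z = (W - E[W]) / sqrt(Var[W]) = (20 - 22.5) / 8.4261 = -0.2967.
        Two-sided p = 2*Phi(z) = 0.766699.
Step 6: alpha = 0.1. fail to reject H0.

W+ = 20, W- = 25, W = min = 20, p = 0.766699, fail to reject H0.


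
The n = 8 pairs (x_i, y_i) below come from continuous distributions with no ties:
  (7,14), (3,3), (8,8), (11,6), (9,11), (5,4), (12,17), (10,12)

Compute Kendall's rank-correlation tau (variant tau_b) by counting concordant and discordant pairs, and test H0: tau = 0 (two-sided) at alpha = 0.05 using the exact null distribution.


Step 1: Enumerate the 28 unordered pairs (i,j) with i<j and classify each by sign(x_j-x_i) * sign(y_j-y_i).
  (1,2):dx=-4,dy=-11->C; (1,3):dx=+1,dy=-6->D; (1,4):dx=+4,dy=-8->D; (1,5):dx=+2,dy=-3->D
  (1,6):dx=-2,dy=-10->C; (1,7):dx=+5,dy=+3->C; (1,8):dx=+3,dy=-2->D; (2,3):dx=+5,dy=+5->C
  (2,4):dx=+8,dy=+3->C; (2,5):dx=+6,dy=+8->C; (2,6):dx=+2,dy=+1->C; (2,7):dx=+9,dy=+14->C
  (2,8):dx=+7,dy=+9->C; (3,4):dx=+3,dy=-2->D; (3,5):dx=+1,dy=+3->C; (3,6):dx=-3,dy=-4->C
  (3,7):dx=+4,dy=+9->C; (3,8):dx=+2,dy=+4->C; (4,5):dx=-2,dy=+5->D; (4,6):dx=-6,dy=-2->C
  (4,7):dx=+1,dy=+11->C; (4,8):dx=-1,dy=+6->D; (5,6):dx=-4,dy=-7->C; (5,7):dx=+3,dy=+6->C
  (5,8):dx=+1,dy=+1->C; (6,7):dx=+7,dy=+13->C; (6,8):dx=+5,dy=+8->C; (7,8):dx=-2,dy=-5->C
Step 2: C = 21, D = 7, total pairs = 28.
Step 3: tau = (C - D)/(n(n-1)/2) = (21 - 7)/28 = 0.500000.
Step 4: Exact two-sided p-value (enumerate n! = 40320 permutations of y under H0): p = 0.108681.
Step 5: alpha = 0.05. fail to reject H0.

tau_b = 0.5000 (C=21, D=7), p = 0.108681, fail to reject H0.


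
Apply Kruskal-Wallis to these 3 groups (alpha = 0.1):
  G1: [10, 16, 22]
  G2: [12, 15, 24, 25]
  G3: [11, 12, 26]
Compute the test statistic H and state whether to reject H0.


Step 1: Combine all N = 10 observations and assign midranks.
sorted (value, group, rank): (10,G1,1), (11,G3,2), (12,G2,3.5), (12,G3,3.5), (15,G2,5), (16,G1,6), (22,G1,7), (24,G2,8), (25,G2,9), (26,G3,10)
Step 2: Sum ranks within each group.
R_1 = 14 (n_1 = 3)
R_2 = 25.5 (n_2 = 4)
R_3 = 15.5 (n_3 = 3)
Step 3: H = 12/(N(N+1)) * sum(R_i^2/n_i) - 3(N+1)
     = 12/(10*11) * (14^2/3 + 25.5^2/4 + 15.5^2/3) - 3*11
     = 0.109091 * 307.979 - 33
     = 0.597727.
Step 4: Ties present; correction factor C = 1 - 6/(10^3 - 10) = 0.993939. Corrected H = 0.597727 / 0.993939 = 0.601372.
Step 5: Under H0, H ~ chi^2(2); p-value = 0.740310.
Step 6: alpha = 0.1. fail to reject H0.

H = 0.6014, df = 2, p = 0.740310, fail to reject H0.


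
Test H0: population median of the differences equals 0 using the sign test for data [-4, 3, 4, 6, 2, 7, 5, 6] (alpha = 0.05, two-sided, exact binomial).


Step 1: Discard zero differences. Original n = 8; n_eff = number of nonzero differences = 8.
Nonzero differences (with sign): -4, +3, +4, +6, +2, +7, +5, +6
Step 2: Count signs: positive = 7, negative = 1.
Step 3: Under H0: P(positive) = 0.5, so the number of positives S ~ Bin(8, 0.5).
Step 4: Two-sided exact p-value = sum of Bin(8,0.5) probabilities at or below the observed probability = 0.070312.
Step 5: alpha = 0.05. fail to reject H0.

n_eff = 8, pos = 7, neg = 1, p = 0.070312, fail to reject H0.


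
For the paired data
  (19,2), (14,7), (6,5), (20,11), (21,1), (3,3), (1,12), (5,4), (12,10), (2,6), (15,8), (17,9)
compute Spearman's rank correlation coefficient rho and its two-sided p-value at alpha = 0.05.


Step 1: Rank x and y separately (midranks; no ties here).
rank(x): 19->10, 14->7, 6->5, 20->11, 21->12, 3->3, 1->1, 5->4, 12->6, 2->2, 15->8, 17->9
rank(y): 2->2, 7->7, 5->5, 11->11, 1->1, 3->3, 12->12, 4->4, 10->10, 6->6, 8->8, 9->9
Step 2: d_i = R_x(i) - R_y(i); compute d_i^2.
  (10-2)^2=64, (7-7)^2=0, (5-5)^2=0, (11-11)^2=0, (12-1)^2=121, (3-3)^2=0, (1-12)^2=121, (4-4)^2=0, (6-10)^2=16, (2-6)^2=16, (8-8)^2=0, (9-9)^2=0
sum(d^2) = 338.
Step 3: rho = 1 - 6*338 / (12*(12^2 - 1)) = 1 - 2028/1716 = -0.181818.
Step 4: Under H0, t = rho * sqrt((n-2)/(1-rho^2)) = -0.5847 ~ t(10).
Step 5: Two-sided p-value from the t-distribution with 10 df = 0.571701.
Step 6: alpha = 0.05. fail to reject H0.

rho = -0.1818, p = 0.571701, fail to reject H0 at alpha = 0.05.


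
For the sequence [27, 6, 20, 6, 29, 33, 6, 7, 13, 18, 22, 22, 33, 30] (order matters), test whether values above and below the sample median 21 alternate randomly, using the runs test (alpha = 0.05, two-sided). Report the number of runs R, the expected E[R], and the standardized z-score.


Step 1: Compute median = 21; label A = above, B = below.
Labels in order: ABBBAABBBBAAAA  (n_A = 7, n_B = 7)
Step 2: Count runs R = 5.
Step 3: Under H0 (random ordering), E[R] = 2*n_A*n_B/(n_A+n_B) + 1 = 2*7*7/14 + 1 = 8.0000.
        Var[R] = 2*n_A*n_B*(2*n_A*n_B - n_A - n_B) / ((n_A+n_B)^2 * (n_A+n_B-1)) = 8232/2548 = 3.2308.
        SD[R] = 1.7974.
Step 4: Continuity-corrected z = (R + 0.5 - E[R]) / SD[R] = (5 + 0.5 - 8.0000) / 1.7974 = -1.3909.
Step 5: Two-sided p-value via normal approximation = 2*(1 - Phi(|z|)) = 0.164264.
Step 6: alpha = 0.05. fail to reject H0.

R = 5, z = -1.3909, p = 0.164264, fail to reject H0.


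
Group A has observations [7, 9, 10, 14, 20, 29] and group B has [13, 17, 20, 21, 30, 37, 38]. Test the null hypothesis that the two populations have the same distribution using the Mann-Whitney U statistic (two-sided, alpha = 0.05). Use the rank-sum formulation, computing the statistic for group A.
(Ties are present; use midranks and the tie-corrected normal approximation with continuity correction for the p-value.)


Step 1: Combine and sort all 13 observations; assign midranks.
sorted (value, group): (7,X), (9,X), (10,X), (13,Y), (14,X), (17,Y), (20,X), (20,Y), (21,Y), (29,X), (30,Y), (37,Y), (38,Y)
ranks: 7->1, 9->2, 10->3, 13->4, 14->5, 17->6, 20->7.5, 20->7.5, 21->9, 29->10, 30->11, 37->12, 38->13
Step 2: Rank sum for X: R1 = 1 + 2 + 3 + 5 + 7.5 + 10 = 28.5.
Step 3: U_X = R1 - n1(n1+1)/2 = 28.5 - 6*7/2 = 28.5 - 21 = 7.5.
       U_Y = n1*n2 - U_X = 42 - 7.5 = 34.5.
Step 4: Ties are present, so use the tie-corrected normal approximation (with continuity correction) for the p-value.
Step 5: p-value = 0.062928; compare to alpha = 0.05. fail to reject H0.

U_X = 7.5, p = 0.062928, fail to reject H0 at alpha = 0.05.


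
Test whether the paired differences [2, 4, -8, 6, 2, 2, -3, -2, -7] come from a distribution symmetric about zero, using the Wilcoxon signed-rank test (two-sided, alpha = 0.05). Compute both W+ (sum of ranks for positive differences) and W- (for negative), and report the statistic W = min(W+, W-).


Step 1: Drop any zero differences (none here) and take |d_i|.
|d| = [2, 4, 8, 6, 2, 2, 3, 2, 7]
Step 2: Midrank |d_i| (ties get averaged ranks).
ranks: |2|->2.5, |4|->6, |8|->9, |6|->7, |2|->2.5, |2|->2.5, |3|->5, |2|->2.5, |7|->8
Step 3: Attach original signs; sum ranks with positive sign and with negative sign.
W+ = 2.5 + 6 + 7 + 2.5 + 2.5 = 20.5
W- = 9 + 5 + 2.5 + 8 = 24.5
(Check: W+ + W- = 45 should equal n(n+1)/2 = 45.)
Step 4: Test statistic W = min(W+, W-) = 20.5.
Step 5: Ties in |d|, so use the tie-corrected normal approximation.
        E[W] = n(n+1)/4 = 9*10/4 = 22.5.
        Tie groups: |d|=2 (t=4); sum(t^3 - t) = 60.
        Var[W] = n(n+1)(2n+1)/24 - sum(t^3-t)/48 = 1710/24 - 60/48 = 70.
        z = (W - E[W]) / sqrt(Var[W]) = (20.5 - 22.5) / 8.3666 = -0.2390.
        Two-sided p = 2*Phi(z) = 0.811070.
Step 6: alpha = 0.05. fail to reject H0.

W+ = 20.5, W- = 24.5, W = min = 20.5, p = 0.811070, fail to reject H0.


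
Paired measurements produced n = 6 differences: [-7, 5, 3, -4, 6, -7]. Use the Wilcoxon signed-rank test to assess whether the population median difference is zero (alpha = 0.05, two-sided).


Step 1: Drop any zero differences (none here) and take |d_i|.
|d| = [7, 5, 3, 4, 6, 7]
Step 2: Midrank |d_i| (ties get averaged ranks).
ranks: |7|->5.5, |5|->3, |3|->1, |4|->2, |6|->4, |7|->5.5
Step 3: Attach original signs; sum ranks with positive sign and with negative sign.
W+ = 3 + 1 + 4 = 8
W- = 5.5 + 2 + 5.5 = 13
(Check: W+ + W- = 21 should equal n(n+1)/2 = 21.)
Step 4: Test statistic W = min(W+, W-) = 8.
Step 5: Ties in |d|, so use the tie-corrected normal approximation.
        E[W] = n(n+1)/4 = 6*7/4 = 10.5.
        Tie groups: |d|=7 (t=2); sum(t^3 - t) = 6.
        Var[W] = n(n+1)(2n+1)/24 - sum(t^3-t)/48 = 546/24 - 6/48 = 22.625.
        z = (W - E[W]) / sqrt(Var[W]) = (8 - 10.5) / 4.7566 = -0.5256.
        Two-sided p = 2*Phi(z) = 0.599174.
Step 6: alpha = 0.05. fail to reject H0.

W+ = 8, W- = 13, W = min = 8, p = 0.599174, fail to reject H0.


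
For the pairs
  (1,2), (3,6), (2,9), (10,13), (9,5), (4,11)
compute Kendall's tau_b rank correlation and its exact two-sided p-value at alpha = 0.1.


Step 1: Enumerate the 15 unordered pairs (i,j) with i<j and classify each by sign(x_j-x_i) * sign(y_j-y_i).
  (1,2):dx=+2,dy=+4->C; (1,3):dx=+1,dy=+7->C; (1,4):dx=+9,dy=+11->C; (1,5):dx=+8,dy=+3->C
  (1,6):dx=+3,dy=+9->C; (2,3):dx=-1,dy=+3->D; (2,4):dx=+7,dy=+7->C; (2,5):dx=+6,dy=-1->D
  (2,6):dx=+1,dy=+5->C; (3,4):dx=+8,dy=+4->C; (3,5):dx=+7,dy=-4->D; (3,6):dx=+2,dy=+2->C
  (4,5):dx=-1,dy=-8->C; (4,6):dx=-6,dy=-2->C; (5,6):dx=-5,dy=+6->D
Step 2: C = 11, D = 4, total pairs = 15.
Step 3: tau = (C - D)/(n(n-1)/2) = (11 - 4)/15 = 0.466667.
Step 4: Exact two-sided p-value (enumerate n! = 720 permutations of y under H0): p = 0.272222.
Step 5: alpha = 0.1. fail to reject H0.

tau_b = 0.4667 (C=11, D=4), p = 0.272222, fail to reject H0.


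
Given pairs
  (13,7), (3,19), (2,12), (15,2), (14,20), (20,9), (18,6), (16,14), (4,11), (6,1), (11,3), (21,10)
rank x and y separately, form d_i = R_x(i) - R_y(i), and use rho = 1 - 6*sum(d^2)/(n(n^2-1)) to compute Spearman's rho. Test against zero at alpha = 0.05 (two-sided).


Step 1: Rank x and y separately (midranks; no ties here).
rank(x): 13->6, 3->2, 2->1, 15->8, 14->7, 20->11, 18->10, 16->9, 4->3, 6->4, 11->5, 21->12
rank(y): 7->5, 19->11, 12->9, 2->2, 20->12, 9->6, 6->4, 14->10, 11->8, 1->1, 3->3, 10->7
Step 2: d_i = R_x(i) - R_y(i); compute d_i^2.
  (6-5)^2=1, (2-11)^2=81, (1-9)^2=64, (8-2)^2=36, (7-12)^2=25, (11-6)^2=25, (10-4)^2=36, (9-10)^2=1, (3-8)^2=25, (4-1)^2=9, (5-3)^2=4, (12-7)^2=25
sum(d^2) = 332.
Step 3: rho = 1 - 6*332 / (12*(12^2 - 1)) = 1 - 1992/1716 = -0.160839.
Step 4: Under H0, t = rho * sqrt((n-2)/(1-rho^2)) = -0.5153 ~ t(10).
Step 5: Two-sided p-value from the t-distribution with 10 df = 0.617523.
Step 6: alpha = 0.05. fail to reject H0.

rho = -0.1608, p = 0.617523, fail to reject H0 at alpha = 0.05.


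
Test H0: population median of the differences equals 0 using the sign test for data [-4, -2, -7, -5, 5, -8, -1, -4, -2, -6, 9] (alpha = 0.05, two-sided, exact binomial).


Step 1: Discard zero differences. Original n = 11; n_eff = number of nonzero differences = 11.
Nonzero differences (with sign): -4, -2, -7, -5, +5, -8, -1, -4, -2, -6, +9
Step 2: Count signs: positive = 2, negative = 9.
Step 3: Under H0: P(positive) = 0.5, so the number of positives S ~ Bin(11, 0.5).
Step 4: Two-sided exact p-value = sum of Bin(11,0.5) probabilities at or below the observed probability = 0.065430.
Step 5: alpha = 0.05. fail to reject H0.

n_eff = 11, pos = 2, neg = 9, p = 0.065430, fail to reject H0.


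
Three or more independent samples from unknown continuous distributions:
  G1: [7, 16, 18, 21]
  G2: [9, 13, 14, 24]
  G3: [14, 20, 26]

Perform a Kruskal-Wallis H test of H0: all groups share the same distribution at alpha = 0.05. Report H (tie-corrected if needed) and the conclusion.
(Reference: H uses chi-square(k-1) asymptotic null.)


Step 1: Combine all N = 11 observations and assign midranks.
sorted (value, group, rank): (7,G1,1), (9,G2,2), (13,G2,3), (14,G2,4.5), (14,G3,4.5), (16,G1,6), (18,G1,7), (20,G3,8), (21,G1,9), (24,G2,10), (26,G3,11)
Step 2: Sum ranks within each group.
R_1 = 23 (n_1 = 4)
R_2 = 19.5 (n_2 = 4)
R_3 = 23.5 (n_3 = 3)
Step 3: H = 12/(N(N+1)) * sum(R_i^2/n_i) - 3(N+1)
     = 12/(11*12) * (23^2/4 + 19.5^2/4 + 23.5^2/3) - 3*12
     = 0.090909 * 411.396 - 36
     = 1.399621.
Step 4: Ties present; correction factor C = 1 - 6/(11^3 - 11) = 0.995455. Corrected H = 1.399621 / 0.995455 = 1.406012.
Step 5: Under H0, H ~ chi^2(2); p-value = 0.495095.
Step 6: alpha = 0.05. fail to reject H0.

H = 1.4060, df = 2, p = 0.495095, fail to reject H0.


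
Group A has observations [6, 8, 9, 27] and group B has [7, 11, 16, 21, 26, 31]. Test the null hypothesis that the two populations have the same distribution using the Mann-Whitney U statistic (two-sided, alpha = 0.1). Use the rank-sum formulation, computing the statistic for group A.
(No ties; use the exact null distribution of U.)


Step 1: Combine and sort all 10 observations; assign midranks.
sorted (value, group): (6,X), (7,Y), (8,X), (9,X), (11,Y), (16,Y), (21,Y), (26,Y), (27,X), (31,Y)
ranks: 6->1, 7->2, 8->3, 9->4, 11->5, 16->6, 21->7, 26->8, 27->9, 31->10
Step 2: Rank sum for X: R1 = 1 + 3 + 4 + 9 = 17.
Step 3: U_X = R1 - n1(n1+1)/2 = 17 - 4*5/2 = 17 - 10 = 7.
       U_Y = n1*n2 - U_X = 24 - 7 = 17.
Step 4: No ties, so the exact null distribution of U (based on enumerating the C(10,4) = 210 equally likely rank assignments) gives the two-sided p-value.
Step 5: p-value = 0.352381; compare to alpha = 0.1. fail to reject H0.

U_X = 7, p = 0.352381, fail to reject H0 at alpha = 0.1.


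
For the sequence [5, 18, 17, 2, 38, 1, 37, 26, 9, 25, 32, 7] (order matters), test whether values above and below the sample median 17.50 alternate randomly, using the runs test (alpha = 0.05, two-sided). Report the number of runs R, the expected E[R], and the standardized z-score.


Step 1: Compute median = 17.50; label A = above, B = below.
Labels in order: BABBABAABAAB  (n_A = 6, n_B = 6)
Step 2: Count runs R = 9.
Step 3: Under H0 (random ordering), E[R] = 2*n_A*n_B/(n_A+n_B) + 1 = 2*6*6/12 + 1 = 7.0000.
        Var[R] = 2*n_A*n_B*(2*n_A*n_B - n_A - n_B) / ((n_A+n_B)^2 * (n_A+n_B-1)) = 4320/1584 = 2.7273.
        SD[R] = 1.6514.
Step 4: Continuity-corrected z = (R - 0.5 - E[R]) / SD[R] = (9 - 0.5 - 7.0000) / 1.6514 = 0.9083.
Step 5: Two-sided p-value via normal approximation = 2*(1 - Phi(|z|)) = 0.363722.
Step 6: alpha = 0.05. fail to reject H0.

R = 9, z = 0.9083, p = 0.363722, fail to reject H0.


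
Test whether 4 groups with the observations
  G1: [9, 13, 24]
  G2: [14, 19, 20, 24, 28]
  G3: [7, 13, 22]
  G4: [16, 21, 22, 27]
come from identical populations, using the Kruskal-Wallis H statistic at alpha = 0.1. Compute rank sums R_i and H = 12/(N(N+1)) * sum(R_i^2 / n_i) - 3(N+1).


Step 1: Combine all N = 15 observations and assign midranks.
sorted (value, group, rank): (7,G3,1), (9,G1,2), (13,G1,3.5), (13,G3,3.5), (14,G2,5), (16,G4,6), (19,G2,7), (20,G2,8), (21,G4,9), (22,G3,10.5), (22,G4,10.5), (24,G1,12.5), (24,G2,12.5), (27,G4,14), (28,G2,15)
Step 2: Sum ranks within each group.
R_1 = 18 (n_1 = 3)
R_2 = 47.5 (n_2 = 5)
R_3 = 15 (n_3 = 3)
R_4 = 39.5 (n_4 = 4)
Step 3: H = 12/(N(N+1)) * sum(R_i^2/n_i) - 3(N+1)
     = 12/(15*16) * (18^2/3 + 47.5^2/5 + 15^2/3 + 39.5^2/4) - 3*16
     = 0.050000 * 1024.31 - 48
     = 3.215625.
Step 4: Ties present; correction factor C = 1 - 18/(15^3 - 15) = 0.994643. Corrected H = 3.215625 / 0.994643 = 3.232944.
Step 5: Under H0, H ~ chi^2(3); p-value = 0.357085.
Step 6: alpha = 0.1. fail to reject H0.

H = 3.2329, df = 3, p = 0.357085, fail to reject H0.


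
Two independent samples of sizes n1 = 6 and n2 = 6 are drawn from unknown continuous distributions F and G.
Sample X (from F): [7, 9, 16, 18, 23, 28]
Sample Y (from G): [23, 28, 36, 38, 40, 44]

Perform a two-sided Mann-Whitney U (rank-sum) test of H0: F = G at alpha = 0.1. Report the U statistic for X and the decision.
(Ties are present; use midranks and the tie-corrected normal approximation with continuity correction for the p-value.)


Step 1: Combine and sort all 12 observations; assign midranks.
sorted (value, group): (7,X), (9,X), (16,X), (18,X), (23,X), (23,Y), (28,X), (28,Y), (36,Y), (38,Y), (40,Y), (44,Y)
ranks: 7->1, 9->2, 16->3, 18->4, 23->5.5, 23->5.5, 28->7.5, 28->7.5, 36->9, 38->10, 40->11, 44->12
Step 2: Rank sum for X: R1 = 1 + 2 + 3 + 4 + 5.5 + 7.5 = 23.
Step 3: U_X = R1 - n1(n1+1)/2 = 23 - 6*7/2 = 23 - 21 = 2.
       U_Y = n1*n2 - U_X = 36 - 2 = 34.
Step 4: Ties are present, so use the tie-corrected normal approximation (with continuity correction) for the p-value.
Step 5: p-value = 0.012749; compare to alpha = 0.1. reject H0.

U_X = 2, p = 0.012749, reject H0 at alpha = 0.1.


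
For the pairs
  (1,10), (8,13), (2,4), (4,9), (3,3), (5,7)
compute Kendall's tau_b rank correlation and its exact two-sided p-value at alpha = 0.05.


Step 1: Enumerate the 15 unordered pairs (i,j) with i<j and classify each by sign(x_j-x_i) * sign(y_j-y_i).
  (1,2):dx=+7,dy=+3->C; (1,3):dx=+1,dy=-6->D; (1,4):dx=+3,dy=-1->D; (1,5):dx=+2,dy=-7->D
  (1,6):dx=+4,dy=-3->D; (2,3):dx=-6,dy=-9->C; (2,4):dx=-4,dy=-4->C; (2,5):dx=-5,dy=-10->C
  (2,6):dx=-3,dy=-6->C; (3,4):dx=+2,dy=+5->C; (3,5):dx=+1,dy=-1->D; (3,6):dx=+3,dy=+3->C
  (4,5):dx=-1,dy=-6->C; (4,6):dx=+1,dy=-2->D; (5,6):dx=+2,dy=+4->C
Step 2: C = 9, D = 6, total pairs = 15.
Step 3: tau = (C - D)/(n(n-1)/2) = (9 - 6)/15 = 0.200000.
Step 4: Exact two-sided p-value (enumerate n! = 720 permutations of y under H0): p = 0.719444.
Step 5: alpha = 0.05. fail to reject H0.

tau_b = 0.2000 (C=9, D=6), p = 0.719444, fail to reject H0.


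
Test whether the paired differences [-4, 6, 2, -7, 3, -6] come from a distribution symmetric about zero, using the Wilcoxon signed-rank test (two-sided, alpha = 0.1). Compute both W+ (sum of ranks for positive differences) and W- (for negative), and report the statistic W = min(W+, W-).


Step 1: Drop any zero differences (none here) and take |d_i|.
|d| = [4, 6, 2, 7, 3, 6]
Step 2: Midrank |d_i| (ties get averaged ranks).
ranks: |4|->3, |6|->4.5, |2|->1, |7|->6, |3|->2, |6|->4.5
Step 3: Attach original signs; sum ranks with positive sign and with negative sign.
W+ = 4.5 + 1 + 2 = 7.5
W- = 3 + 6 + 4.5 = 13.5
(Check: W+ + W- = 21 should equal n(n+1)/2 = 21.)
Step 4: Test statistic W = min(W+, W-) = 7.5.
Step 5: Ties in |d|, so use the tie-corrected normal approximation.
        E[W] = n(n+1)/4 = 6*7/4 = 10.5.
        Tie groups: |d|=6 (t=2); sum(t^3 - t) = 6.
        Var[W] = n(n+1)(2n+1)/24 - sum(t^3-t)/48 = 546/24 - 6/48 = 22.625.
        z = (W - E[W]) / sqrt(Var[W]) = (7.5 - 10.5) / 4.7566 = -0.6307.
        Two-sided p = 2*Phi(z) = 0.528233.
Step 6: alpha = 0.1. fail to reject H0.

W+ = 7.5, W- = 13.5, W = min = 7.5, p = 0.528233, fail to reject H0.


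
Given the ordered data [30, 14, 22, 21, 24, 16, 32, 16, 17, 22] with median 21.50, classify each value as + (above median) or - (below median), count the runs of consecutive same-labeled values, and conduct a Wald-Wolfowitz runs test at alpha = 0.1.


Step 1: Compute median = 21.50; label A = above, B = below.
Labels in order: ABABABABBA  (n_A = 5, n_B = 5)
Step 2: Count runs R = 9.
Step 3: Under H0 (random ordering), E[R] = 2*n_A*n_B/(n_A+n_B) + 1 = 2*5*5/10 + 1 = 6.0000.
        Var[R] = 2*n_A*n_B*(2*n_A*n_B - n_A - n_B) / ((n_A+n_B)^2 * (n_A+n_B-1)) = 2000/900 = 2.2222.
        SD[R] = 1.4907.
Step 4: Continuity-corrected z = (R - 0.5 - E[R]) / SD[R] = (9 - 0.5 - 6.0000) / 1.4907 = 1.6771.
Step 5: Two-sided p-value via normal approximation = 2*(1 - Phi(|z|)) = 0.093533.
Step 6: alpha = 0.1. reject H0.

R = 9, z = 1.6771, p = 0.093533, reject H0.


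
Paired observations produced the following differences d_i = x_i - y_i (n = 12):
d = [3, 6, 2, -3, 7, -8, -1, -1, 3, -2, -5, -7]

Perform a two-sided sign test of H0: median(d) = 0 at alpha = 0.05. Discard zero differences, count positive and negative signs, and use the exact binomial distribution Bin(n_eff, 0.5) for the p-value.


Step 1: Discard zero differences. Original n = 12; n_eff = number of nonzero differences = 12.
Nonzero differences (with sign): +3, +6, +2, -3, +7, -8, -1, -1, +3, -2, -5, -7
Step 2: Count signs: positive = 5, negative = 7.
Step 3: Under H0: P(positive) = 0.5, so the number of positives S ~ Bin(12, 0.5).
Step 4: Two-sided exact p-value = sum of Bin(12,0.5) probabilities at or below the observed probability = 0.774414.
Step 5: alpha = 0.05. fail to reject H0.

n_eff = 12, pos = 5, neg = 7, p = 0.774414, fail to reject H0.


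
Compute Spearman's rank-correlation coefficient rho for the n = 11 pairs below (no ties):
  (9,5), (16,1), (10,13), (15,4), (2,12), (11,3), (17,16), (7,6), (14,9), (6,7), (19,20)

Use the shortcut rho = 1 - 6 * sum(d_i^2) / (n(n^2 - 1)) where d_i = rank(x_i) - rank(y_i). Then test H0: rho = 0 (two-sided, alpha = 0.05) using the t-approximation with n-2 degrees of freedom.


Step 1: Rank x and y separately (midranks; no ties here).
rank(x): 9->4, 16->9, 10->5, 15->8, 2->1, 11->6, 17->10, 7->3, 14->7, 6->2, 19->11
rank(y): 5->4, 1->1, 13->9, 4->3, 12->8, 3->2, 16->10, 6->5, 9->7, 7->6, 20->11
Step 2: d_i = R_x(i) - R_y(i); compute d_i^2.
  (4-4)^2=0, (9-1)^2=64, (5-9)^2=16, (8-3)^2=25, (1-8)^2=49, (6-2)^2=16, (10-10)^2=0, (3-5)^2=4, (7-7)^2=0, (2-6)^2=16, (11-11)^2=0
sum(d^2) = 190.
Step 3: rho = 1 - 6*190 / (11*(11^2 - 1)) = 1 - 1140/1320 = 0.136364.
Step 4: Under H0, t = rho * sqrt((n-2)/(1-rho^2)) = 0.4129 ~ t(9).
Step 5: Two-sided p-value from the t-distribution with 9 df = 0.689309.
Step 6: alpha = 0.05. fail to reject H0.

rho = 0.1364, p = 0.689309, fail to reject H0 at alpha = 0.05.


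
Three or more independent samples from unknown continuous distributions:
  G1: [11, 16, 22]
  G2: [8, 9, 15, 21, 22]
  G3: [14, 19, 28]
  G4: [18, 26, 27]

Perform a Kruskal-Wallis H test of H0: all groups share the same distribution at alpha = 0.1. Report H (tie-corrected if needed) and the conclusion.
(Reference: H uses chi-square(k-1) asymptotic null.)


Step 1: Combine all N = 14 observations and assign midranks.
sorted (value, group, rank): (8,G2,1), (9,G2,2), (11,G1,3), (14,G3,4), (15,G2,5), (16,G1,6), (18,G4,7), (19,G3,8), (21,G2,9), (22,G1,10.5), (22,G2,10.5), (26,G4,12), (27,G4,13), (28,G3,14)
Step 2: Sum ranks within each group.
R_1 = 19.5 (n_1 = 3)
R_2 = 27.5 (n_2 = 5)
R_3 = 26 (n_3 = 3)
R_4 = 32 (n_4 = 3)
Step 3: H = 12/(N(N+1)) * sum(R_i^2/n_i) - 3(N+1)
     = 12/(14*15) * (19.5^2/3 + 27.5^2/5 + 26^2/3 + 32^2/3) - 3*15
     = 0.057143 * 844.667 - 45
     = 3.266667.
Step 4: Ties present; correction factor C = 1 - 6/(14^3 - 14) = 0.997802. Corrected H = 3.266667 / 0.997802 = 3.273862.
Step 5: Under H0, H ~ chi^2(3); p-value = 0.351297.
Step 6: alpha = 0.1. fail to reject H0.

H = 3.2739, df = 3, p = 0.351297, fail to reject H0.


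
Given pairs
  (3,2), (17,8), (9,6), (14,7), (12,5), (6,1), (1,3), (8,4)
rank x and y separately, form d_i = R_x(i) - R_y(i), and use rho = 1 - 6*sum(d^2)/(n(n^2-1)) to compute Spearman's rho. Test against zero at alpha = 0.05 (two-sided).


Step 1: Rank x and y separately (midranks; no ties here).
rank(x): 3->2, 17->8, 9->5, 14->7, 12->6, 6->3, 1->1, 8->4
rank(y): 2->2, 8->8, 6->6, 7->7, 5->5, 1->1, 3->3, 4->4
Step 2: d_i = R_x(i) - R_y(i); compute d_i^2.
  (2-2)^2=0, (8-8)^2=0, (5-6)^2=1, (7-7)^2=0, (6-5)^2=1, (3-1)^2=4, (1-3)^2=4, (4-4)^2=0
sum(d^2) = 10.
Step 3: rho = 1 - 6*10 / (8*(8^2 - 1)) = 1 - 60/504 = 0.880952.
Step 4: Under H0, t = rho * sqrt((n-2)/(1-rho^2)) = 4.5601 ~ t(6).
Step 5: Two-sided p-value from the t-distribution with 6 df = 0.003850.
Step 6: alpha = 0.05. reject H0.

rho = 0.8810, p = 0.003850, reject H0 at alpha = 0.05.


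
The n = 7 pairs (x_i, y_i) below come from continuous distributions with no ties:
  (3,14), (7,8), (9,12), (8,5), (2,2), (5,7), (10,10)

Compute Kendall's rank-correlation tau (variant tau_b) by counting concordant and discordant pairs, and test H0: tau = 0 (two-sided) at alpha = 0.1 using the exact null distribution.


Step 1: Enumerate the 21 unordered pairs (i,j) with i<j and classify each by sign(x_j-x_i) * sign(y_j-y_i).
  (1,2):dx=+4,dy=-6->D; (1,3):dx=+6,dy=-2->D; (1,4):dx=+5,dy=-9->D; (1,5):dx=-1,dy=-12->C
  (1,6):dx=+2,dy=-7->D; (1,7):dx=+7,dy=-4->D; (2,3):dx=+2,dy=+4->C; (2,4):dx=+1,dy=-3->D
  (2,5):dx=-5,dy=-6->C; (2,6):dx=-2,dy=-1->C; (2,7):dx=+3,dy=+2->C; (3,4):dx=-1,dy=-7->C
  (3,5):dx=-7,dy=-10->C; (3,6):dx=-4,dy=-5->C; (3,7):dx=+1,dy=-2->D; (4,5):dx=-6,dy=-3->C
  (4,6):dx=-3,dy=+2->D; (4,7):dx=+2,dy=+5->C; (5,6):dx=+3,dy=+5->C; (5,7):dx=+8,dy=+8->C
  (6,7):dx=+5,dy=+3->C
Step 2: C = 13, D = 8, total pairs = 21.
Step 3: tau = (C - D)/(n(n-1)/2) = (13 - 8)/21 = 0.238095.
Step 4: Exact two-sided p-value (enumerate n! = 5040 permutations of y under H0): p = 0.561905.
Step 5: alpha = 0.1. fail to reject H0.

tau_b = 0.2381 (C=13, D=8), p = 0.561905, fail to reject H0.


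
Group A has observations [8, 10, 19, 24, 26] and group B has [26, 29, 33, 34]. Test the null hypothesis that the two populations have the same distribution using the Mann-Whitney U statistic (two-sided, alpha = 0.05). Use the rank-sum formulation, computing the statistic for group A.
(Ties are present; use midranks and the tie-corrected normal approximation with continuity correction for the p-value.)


Step 1: Combine and sort all 9 observations; assign midranks.
sorted (value, group): (8,X), (10,X), (19,X), (24,X), (26,X), (26,Y), (29,Y), (33,Y), (34,Y)
ranks: 8->1, 10->2, 19->3, 24->4, 26->5.5, 26->5.5, 29->7, 33->8, 34->9
Step 2: Rank sum for X: R1 = 1 + 2 + 3 + 4 + 5.5 = 15.5.
Step 3: U_X = R1 - n1(n1+1)/2 = 15.5 - 5*6/2 = 15.5 - 15 = 0.5.
       U_Y = n1*n2 - U_X = 20 - 0.5 = 19.5.
Step 4: Ties are present, so use the tie-corrected normal approximation (with continuity correction) for the p-value.
Step 5: p-value = 0.026844; compare to alpha = 0.05. reject H0.

U_X = 0.5, p = 0.026844, reject H0 at alpha = 0.05.


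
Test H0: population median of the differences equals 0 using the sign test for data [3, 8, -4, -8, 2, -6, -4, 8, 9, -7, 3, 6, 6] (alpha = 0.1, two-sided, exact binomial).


Step 1: Discard zero differences. Original n = 13; n_eff = number of nonzero differences = 13.
Nonzero differences (with sign): +3, +8, -4, -8, +2, -6, -4, +8, +9, -7, +3, +6, +6
Step 2: Count signs: positive = 8, negative = 5.
Step 3: Under H0: P(positive) = 0.5, so the number of positives S ~ Bin(13, 0.5).
Step 4: Two-sided exact p-value = sum of Bin(13,0.5) probabilities at or below the observed probability = 0.581055.
Step 5: alpha = 0.1. fail to reject H0.

n_eff = 13, pos = 8, neg = 5, p = 0.581055, fail to reject H0.


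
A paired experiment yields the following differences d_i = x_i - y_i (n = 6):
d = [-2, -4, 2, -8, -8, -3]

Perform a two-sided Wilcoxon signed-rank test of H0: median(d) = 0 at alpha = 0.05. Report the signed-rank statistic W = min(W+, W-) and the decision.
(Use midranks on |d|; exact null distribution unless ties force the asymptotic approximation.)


Step 1: Drop any zero differences (none here) and take |d_i|.
|d| = [2, 4, 2, 8, 8, 3]
Step 2: Midrank |d_i| (ties get averaged ranks).
ranks: |2|->1.5, |4|->4, |2|->1.5, |8|->5.5, |8|->5.5, |3|->3
Step 3: Attach original signs; sum ranks with positive sign and with negative sign.
W+ = 1.5 = 1.5
W- = 1.5 + 4 + 5.5 + 5.5 + 3 = 19.5
(Check: W+ + W- = 21 should equal n(n+1)/2 = 21.)
Step 4: Test statistic W = min(W+, W-) = 1.5.
Step 5: Ties in |d|, so use the tie-corrected normal approximation.
        E[W] = n(n+1)/4 = 6*7/4 = 10.5.
        Tie groups: |d|=2 (t=2), |d|=8 (t=2); sum(t^3 - t) = 12.
        Var[W] = n(n+1)(2n+1)/24 - sum(t^3-t)/48 = 546/24 - 12/48 = 22.5.
        z = (W - E[W]) / sqrt(Var[W]) = (1.5 - 10.5) / 4.7434 = -1.8974.
        Two-sided p = 2*Phi(z) = 0.057780.
Step 6: alpha = 0.05. fail to reject H0.

W+ = 1.5, W- = 19.5, W = min = 1.5, p = 0.057780, fail to reject H0.


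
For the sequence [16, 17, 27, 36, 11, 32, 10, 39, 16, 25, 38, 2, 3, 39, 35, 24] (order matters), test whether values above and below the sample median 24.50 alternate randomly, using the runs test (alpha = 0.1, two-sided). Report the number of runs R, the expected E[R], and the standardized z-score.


Step 1: Compute median = 24.50; label A = above, B = below.
Labels in order: BBAABABABAABBAAB  (n_A = 8, n_B = 8)
Step 2: Count runs R = 11.
Step 3: Under H0 (random ordering), E[R] = 2*n_A*n_B/(n_A+n_B) + 1 = 2*8*8/16 + 1 = 9.0000.
        Var[R] = 2*n_A*n_B*(2*n_A*n_B - n_A - n_B) / ((n_A+n_B)^2 * (n_A+n_B-1)) = 14336/3840 = 3.7333.
        SD[R] = 1.9322.
Step 4: Continuity-corrected z = (R - 0.5 - E[R]) / SD[R] = (11 - 0.5 - 9.0000) / 1.9322 = 0.7763.
Step 5: Two-sided p-value via normal approximation = 2*(1 - Phi(|z|)) = 0.437558.
Step 6: alpha = 0.1. fail to reject H0.

R = 11, z = 0.7763, p = 0.437558, fail to reject H0.


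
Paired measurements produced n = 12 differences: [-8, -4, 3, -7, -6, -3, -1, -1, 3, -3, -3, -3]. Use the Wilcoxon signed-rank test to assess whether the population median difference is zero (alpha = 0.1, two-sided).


Step 1: Drop any zero differences (none here) and take |d_i|.
|d| = [8, 4, 3, 7, 6, 3, 1, 1, 3, 3, 3, 3]
Step 2: Midrank |d_i| (ties get averaged ranks).
ranks: |8|->12, |4|->9, |3|->5.5, |7|->11, |6|->10, |3|->5.5, |1|->1.5, |1|->1.5, |3|->5.5, |3|->5.5, |3|->5.5, |3|->5.5
Step 3: Attach original signs; sum ranks with positive sign and with negative sign.
W+ = 5.5 + 5.5 = 11
W- = 12 + 9 + 11 + 10 + 5.5 + 1.5 + 1.5 + 5.5 + 5.5 + 5.5 = 67
(Check: W+ + W- = 78 should equal n(n+1)/2 = 78.)
Step 4: Test statistic W = min(W+, W-) = 11.
Step 5: Ties in |d|, so use the tie-corrected normal approximation.
        E[W] = n(n+1)/4 = 12*13/4 = 39.
        Tie groups: |d|=1 (t=2), |d|=3 (t=6); sum(t^3 - t) = 216.
        Var[W] = n(n+1)(2n+1)/24 - sum(t^3-t)/48 = 3900/24 - 216/48 = 158.
        z = (W - E[W]) / sqrt(Var[W]) = (11 - 39) / 12.5698 = -2.2276.
        Two-sided p = 2*Phi(z) = 0.025910.
Step 6: alpha = 0.1. reject H0.

W+ = 11, W- = 67, W = min = 11, p = 0.025910, reject H0.


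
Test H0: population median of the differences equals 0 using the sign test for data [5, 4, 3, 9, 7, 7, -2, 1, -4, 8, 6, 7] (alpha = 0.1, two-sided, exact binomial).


Step 1: Discard zero differences. Original n = 12; n_eff = number of nonzero differences = 12.
Nonzero differences (with sign): +5, +4, +3, +9, +7, +7, -2, +1, -4, +8, +6, +7
Step 2: Count signs: positive = 10, negative = 2.
Step 3: Under H0: P(positive) = 0.5, so the number of positives S ~ Bin(12, 0.5).
Step 4: Two-sided exact p-value = sum of Bin(12,0.5) probabilities at or below the observed probability = 0.038574.
Step 5: alpha = 0.1. reject H0.

n_eff = 12, pos = 10, neg = 2, p = 0.038574, reject H0.


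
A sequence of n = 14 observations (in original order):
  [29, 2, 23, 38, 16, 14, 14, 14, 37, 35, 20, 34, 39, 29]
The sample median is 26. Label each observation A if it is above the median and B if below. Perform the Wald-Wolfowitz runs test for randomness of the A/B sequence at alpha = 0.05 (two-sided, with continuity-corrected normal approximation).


Step 1: Compute median = 26; label A = above, B = below.
Labels in order: ABBABBBBAABAAA  (n_A = 7, n_B = 7)
Step 2: Count runs R = 7.
Step 3: Under H0 (random ordering), E[R] = 2*n_A*n_B/(n_A+n_B) + 1 = 2*7*7/14 + 1 = 8.0000.
        Var[R] = 2*n_A*n_B*(2*n_A*n_B - n_A - n_B) / ((n_A+n_B)^2 * (n_A+n_B-1)) = 8232/2548 = 3.2308.
        SD[R] = 1.7974.
Step 4: Continuity-corrected z = (R + 0.5 - E[R]) / SD[R] = (7 + 0.5 - 8.0000) / 1.7974 = -0.2782.
Step 5: Two-sided p-value via normal approximation = 2*(1 - Phi(|z|)) = 0.780879.
Step 6: alpha = 0.05. fail to reject H0.

R = 7, z = -0.2782, p = 0.780879, fail to reject H0.


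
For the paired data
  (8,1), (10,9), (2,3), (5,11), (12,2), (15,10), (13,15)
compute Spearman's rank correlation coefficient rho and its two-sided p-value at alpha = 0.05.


Step 1: Rank x and y separately (midranks; no ties here).
rank(x): 8->3, 10->4, 2->1, 5->2, 12->5, 15->7, 13->6
rank(y): 1->1, 9->4, 3->3, 11->6, 2->2, 10->5, 15->7
Step 2: d_i = R_x(i) - R_y(i); compute d_i^2.
  (3-1)^2=4, (4-4)^2=0, (1-3)^2=4, (2-6)^2=16, (5-2)^2=9, (7-5)^2=4, (6-7)^2=1
sum(d^2) = 38.
Step 3: rho = 1 - 6*38 / (7*(7^2 - 1)) = 1 - 228/336 = 0.321429.
Step 4: Under H0, t = rho * sqrt((n-2)/(1-rho^2)) = 0.7590 ~ t(5).
Step 5: Two-sided p-value from the t-distribution with 5 df = 0.482072.
Step 6: alpha = 0.05. fail to reject H0.

rho = 0.3214, p = 0.482072, fail to reject H0 at alpha = 0.05.


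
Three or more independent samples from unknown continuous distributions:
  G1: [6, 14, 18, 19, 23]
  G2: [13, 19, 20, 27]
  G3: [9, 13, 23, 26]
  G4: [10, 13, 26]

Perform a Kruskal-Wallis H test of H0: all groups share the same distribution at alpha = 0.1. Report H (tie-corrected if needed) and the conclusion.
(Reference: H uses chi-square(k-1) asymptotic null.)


Step 1: Combine all N = 16 observations and assign midranks.
sorted (value, group, rank): (6,G1,1), (9,G3,2), (10,G4,3), (13,G2,5), (13,G3,5), (13,G4,5), (14,G1,7), (18,G1,8), (19,G1,9.5), (19,G2,9.5), (20,G2,11), (23,G1,12.5), (23,G3,12.5), (26,G3,14.5), (26,G4,14.5), (27,G2,16)
Step 2: Sum ranks within each group.
R_1 = 38 (n_1 = 5)
R_2 = 41.5 (n_2 = 4)
R_3 = 34 (n_3 = 4)
R_4 = 22.5 (n_4 = 3)
Step 3: H = 12/(N(N+1)) * sum(R_i^2/n_i) - 3(N+1)
     = 12/(16*17) * (38^2/5 + 41.5^2/4 + 34^2/4 + 22.5^2/3) - 3*17
     = 0.044118 * 1177.11 - 51
     = 0.931434.
Step 4: Ties present; correction factor C = 1 - 42/(16^3 - 16) = 0.989706. Corrected H = 0.931434 / 0.989706 = 0.941122.
Step 5: Under H0, H ~ chi^2(3); p-value = 0.815495.
Step 6: alpha = 0.1. fail to reject H0.

H = 0.9411, df = 3, p = 0.815495, fail to reject H0.


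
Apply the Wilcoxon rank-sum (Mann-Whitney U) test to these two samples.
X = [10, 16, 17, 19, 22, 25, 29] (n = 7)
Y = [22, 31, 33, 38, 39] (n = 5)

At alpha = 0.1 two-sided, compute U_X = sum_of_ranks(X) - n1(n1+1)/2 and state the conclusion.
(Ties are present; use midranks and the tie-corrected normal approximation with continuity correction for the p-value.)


Step 1: Combine and sort all 12 observations; assign midranks.
sorted (value, group): (10,X), (16,X), (17,X), (19,X), (22,X), (22,Y), (25,X), (29,X), (31,Y), (33,Y), (38,Y), (39,Y)
ranks: 10->1, 16->2, 17->3, 19->4, 22->5.5, 22->5.5, 25->7, 29->8, 31->9, 33->10, 38->11, 39->12
Step 2: Rank sum for X: R1 = 1 + 2 + 3 + 4 + 5.5 + 7 + 8 = 30.5.
Step 3: U_X = R1 - n1(n1+1)/2 = 30.5 - 7*8/2 = 30.5 - 28 = 2.5.
       U_Y = n1*n2 - U_X = 35 - 2.5 = 32.5.
Step 4: Ties are present, so use the tie-corrected normal approximation (with continuity correction) for the p-value.
Step 5: p-value = 0.018328; compare to alpha = 0.1. reject H0.

U_X = 2.5, p = 0.018328, reject H0 at alpha = 0.1.


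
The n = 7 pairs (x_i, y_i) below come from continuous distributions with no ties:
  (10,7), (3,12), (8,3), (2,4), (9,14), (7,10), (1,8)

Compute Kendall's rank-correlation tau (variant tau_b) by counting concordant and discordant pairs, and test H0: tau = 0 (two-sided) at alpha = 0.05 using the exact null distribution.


Step 1: Enumerate the 21 unordered pairs (i,j) with i<j and classify each by sign(x_j-x_i) * sign(y_j-y_i).
  (1,2):dx=-7,dy=+5->D; (1,3):dx=-2,dy=-4->C; (1,4):dx=-8,dy=-3->C; (1,5):dx=-1,dy=+7->D
  (1,6):dx=-3,dy=+3->D; (1,7):dx=-9,dy=+1->D; (2,3):dx=+5,dy=-9->D; (2,4):dx=-1,dy=-8->C
  (2,5):dx=+6,dy=+2->C; (2,6):dx=+4,dy=-2->D; (2,7):dx=-2,dy=-4->C; (3,4):dx=-6,dy=+1->D
  (3,5):dx=+1,dy=+11->C; (3,6):dx=-1,dy=+7->D; (3,7):dx=-7,dy=+5->D; (4,5):dx=+7,dy=+10->C
  (4,6):dx=+5,dy=+6->C; (4,7):dx=-1,dy=+4->D; (5,6):dx=-2,dy=-4->C; (5,7):dx=-8,dy=-6->C
  (6,7):dx=-6,dy=-2->C
Step 2: C = 11, D = 10, total pairs = 21.
Step 3: tau = (C - D)/(n(n-1)/2) = (11 - 10)/21 = 0.047619.
Step 4: Exact two-sided p-value (enumerate n! = 5040 permutations of y under H0): p = 1.000000.
Step 5: alpha = 0.05. fail to reject H0.

tau_b = 0.0476 (C=11, D=10), p = 1.000000, fail to reject H0.
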